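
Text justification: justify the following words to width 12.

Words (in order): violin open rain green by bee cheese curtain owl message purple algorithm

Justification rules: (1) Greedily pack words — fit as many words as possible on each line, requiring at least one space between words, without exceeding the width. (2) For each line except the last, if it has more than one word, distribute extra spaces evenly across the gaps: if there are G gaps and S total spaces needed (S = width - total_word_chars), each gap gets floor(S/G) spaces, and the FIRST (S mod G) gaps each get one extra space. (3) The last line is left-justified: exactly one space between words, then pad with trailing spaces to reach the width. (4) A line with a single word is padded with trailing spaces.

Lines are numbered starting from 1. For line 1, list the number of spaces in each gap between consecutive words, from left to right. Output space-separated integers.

Answer: 2

Derivation:
Line 1: ['violin', 'open'] (min_width=11, slack=1)
Line 2: ['rain', 'green'] (min_width=10, slack=2)
Line 3: ['by', 'bee'] (min_width=6, slack=6)
Line 4: ['cheese'] (min_width=6, slack=6)
Line 5: ['curtain', 'owl'] (min_width=11, slack=1)
Line 6: ['message'] (min_width=7, slack=5)
Line 7: ['purple'] (min_width=6, slack=6)
Line 8: ['algorithm'] (min_width=9, slack=3)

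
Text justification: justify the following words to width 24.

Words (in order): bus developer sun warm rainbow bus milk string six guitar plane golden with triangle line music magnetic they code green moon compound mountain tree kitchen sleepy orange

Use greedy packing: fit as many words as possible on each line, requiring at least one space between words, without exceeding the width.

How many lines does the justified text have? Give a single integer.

Answer: 8

Derivation:
Line 1: ['bus', 'developer', 'sun', 'warm'] (min_width=22, slack=2)
Line 2: ['rainbow', 'bus', 'milk', 'string'] (min_width=23, slack=1)
Line 3: ['six', 'guitar', 'plane', 'golden'] (min_width=23, slack=1)
Line 4: ['with', 'triangle', 'line', 'music'] (min_width=24, slack=0)
Line 5: ['magnetic', 'they', 'code', 'green'] (min_width=24, slack=0)
Line 6: ['moon', 'compound', 'mountain'] (min_width=22, slack=2)
Line 7: ['tree', 'kitchen', 'sleepy'] (min_width=19, slack=5)
Line 8: ['orange'] (min_width=6, slack=18)
Total lines: 8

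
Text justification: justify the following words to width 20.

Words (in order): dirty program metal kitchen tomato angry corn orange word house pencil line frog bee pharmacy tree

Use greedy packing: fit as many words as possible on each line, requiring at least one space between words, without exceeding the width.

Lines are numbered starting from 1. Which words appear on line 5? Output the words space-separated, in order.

Line 1: ['dirty', 'program', 'metal'] (min_width=19, slack=1)
Line 2: ['kitchen', 'tomato', 'angry'] (min_width=20, slack=0)
Line 3: ['corn', 'orange', 'word'] (min_width=16, slack=4)
Line 4: ['house', 'pencil', 'line'] (min_width=17, slack=3)
Line 5: ['frog', 'bee', 'pharmacy'] (min_width=17, slack=3)
Line 6: ['tree'] (min_width=4, slack=16)

Answer: frog bee pharmacy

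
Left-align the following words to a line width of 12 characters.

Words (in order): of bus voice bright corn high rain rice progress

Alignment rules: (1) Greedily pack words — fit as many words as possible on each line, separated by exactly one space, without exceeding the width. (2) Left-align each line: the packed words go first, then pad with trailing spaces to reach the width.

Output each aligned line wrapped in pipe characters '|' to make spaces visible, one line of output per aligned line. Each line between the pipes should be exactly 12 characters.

Answer: |of bus voice|
|bright corn |
|high rain   |
|rice        |
|progress    |

Derivation:
Line 1: ['of', 'bus', 'voice'] (min_width=12, slack=0)
Line 2: ['bright', 'corn'] (min_width=11, slack=1)
Line 3: ['high', 'rain'] (min_width=9, slack=3)
Line 4: ['rice'] (min_width=4, slack=8)
Line 5: ['progress'] (min_width=8, slack=4)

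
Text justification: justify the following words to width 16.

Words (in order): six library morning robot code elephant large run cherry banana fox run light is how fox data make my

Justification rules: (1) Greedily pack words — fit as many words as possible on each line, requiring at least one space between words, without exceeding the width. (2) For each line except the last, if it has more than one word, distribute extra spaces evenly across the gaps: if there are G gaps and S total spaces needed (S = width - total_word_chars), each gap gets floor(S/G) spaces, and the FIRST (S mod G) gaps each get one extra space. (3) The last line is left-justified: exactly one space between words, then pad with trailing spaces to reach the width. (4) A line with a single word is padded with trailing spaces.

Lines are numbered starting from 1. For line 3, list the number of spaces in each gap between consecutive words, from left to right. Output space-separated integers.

Answer: 4

Derivation:
Line 1: ['six', 'library'] (min_width=11, slack=5)
Line 2: ['morning', 'robot'] (min_width=13, slack=3)
Line 3: ['code', 'elephant'] (min_width=13, slack=3)
Line 4: ['large', 'run', 'cherry'] (min_width=16, slack=0)
Line 5: ['banana', 'fox', 'run'] (min_width=14, slack=2)
Line 6: ['light', 'is', 'how', 'fox'] (min_width=16, slack=0)
Line 7: ['data', 'make', 'my'] (min_width=12, slack=4)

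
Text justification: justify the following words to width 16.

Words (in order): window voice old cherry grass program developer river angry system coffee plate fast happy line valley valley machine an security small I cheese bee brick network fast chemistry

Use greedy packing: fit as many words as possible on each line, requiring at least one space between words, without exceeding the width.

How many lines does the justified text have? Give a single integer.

Answer: 13

Derivation:
Line 1: ['window', 'voice', 'old'] (min_width=16, slack=0)
Line 2: ['cherry', 'grass'] (min_width=12, slack=4)
Line 3: ['program'] (min_width=7, slack=9)
Line 4: ['developer', 'river'] (min_width=15, slack=1)
Line 5: ['angry', 'system'] (min_width=12, slack=4)
Line 6: ['coffee', 'plate'] (min_width=12, slack=4)
Line 7: ['fast', 'happy', 'line'] (min_width=15, slack=1)
Line 8: ['valley', 'valley'] (min_width=13, slack=3)
Line 9: ['machine', 'an'] (min_width=10, slack=6)
Line 10: ['security', 'small', 'I'] (min_width=16, slack=0)
Line 11: ['cheese', 'bee', 'brick'] (min_width=16, slack=0)
Line 12: ['network', 'fast'] (min_width=12, slack=4)
Line 13: ['chemistry'] (min_width=9, slack=7)
Total lines: 13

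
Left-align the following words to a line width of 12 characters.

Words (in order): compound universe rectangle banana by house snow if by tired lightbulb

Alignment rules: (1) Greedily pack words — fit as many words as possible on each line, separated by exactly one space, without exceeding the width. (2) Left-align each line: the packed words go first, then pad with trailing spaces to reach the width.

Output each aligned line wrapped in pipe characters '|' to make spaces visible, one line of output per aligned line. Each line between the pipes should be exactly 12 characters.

Answer: |compound    |
|universe    |
|rectangle   |
|banana by   |
|house snow  |
|if by tired |
|lightbulb   |

Derivation:
Line 1: ['compound'] (min_width=8, slack=4)
Line 2: ['universe'] (min_width=8, slack=4)
Line 3: ['rectangle'] (min_width=9, slack=3)
Line 4: ['banana', 'by'] (min_width=9, slack=3)
Line 5: ['house', 'snow'] (min_width=10, slack=2)
Line 6: ['if', 'by', 'tired'] (min_width=11, slack=1)
Line 7: ['lightbulb'] (min_width=9, slack=3)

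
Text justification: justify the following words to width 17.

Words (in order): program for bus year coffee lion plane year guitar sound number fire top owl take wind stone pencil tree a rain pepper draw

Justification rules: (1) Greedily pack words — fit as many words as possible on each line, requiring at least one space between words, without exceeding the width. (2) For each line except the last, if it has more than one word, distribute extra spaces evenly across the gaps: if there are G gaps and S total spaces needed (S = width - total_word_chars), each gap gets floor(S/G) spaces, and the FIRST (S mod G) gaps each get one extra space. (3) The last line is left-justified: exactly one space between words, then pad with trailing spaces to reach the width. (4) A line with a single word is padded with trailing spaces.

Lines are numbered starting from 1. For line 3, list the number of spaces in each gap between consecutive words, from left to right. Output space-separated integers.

Line 1: ['program', 'for', 'bus'] (min_width=15, slack=2)
Line 2: ['year', 'coffee', 'lion'] (min_width=16, slack=1)
Line 3: ['plane', 'year', 'guitar'] (min_width=17, slack=0)
Line 4: ['sound', 'number', 'fire'] (min_width=17, slack=0)
Line 5: ['top', 'owl', 'take', 'wind'] (min_width=17, slack=0)
Line 6: ['stone', 'pencil', 'tree'] (min_width=17, slack=0)
Line 7: ['a', 'rain', 'pepper'] (min_width=13, slack=4)
Line 8: ['draw'] (min_width=4, slack=13)

Answer: 1 1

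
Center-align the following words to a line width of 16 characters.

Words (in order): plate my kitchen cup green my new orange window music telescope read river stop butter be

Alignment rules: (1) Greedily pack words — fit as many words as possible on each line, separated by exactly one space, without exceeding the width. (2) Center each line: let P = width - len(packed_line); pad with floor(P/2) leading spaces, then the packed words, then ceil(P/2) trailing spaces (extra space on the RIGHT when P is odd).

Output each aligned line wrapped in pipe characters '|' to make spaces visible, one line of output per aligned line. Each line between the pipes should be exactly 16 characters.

Line 1: ['plate', 'my', 'kitchen'] (min_width=16, slack=0)
Line 2: ['cup', 'green', 'my', 'new'] (min_width=16, slack=0)
Line 3: ['orange', 'window'] (min_width=13, slack=3)
Line 4: ['music', 'telescope'] (min_width=15, slack=1)
Line 5: ['read', 'river', 'stop'] (min_width=15, slack=1)
Line 6: ['butter', 'be'] (min_width=9, slack=7)

Answer: |plate my kitchen|
|cup green my new|
| orange window  |
|music telescope |
|read river stop |
|   butter be    |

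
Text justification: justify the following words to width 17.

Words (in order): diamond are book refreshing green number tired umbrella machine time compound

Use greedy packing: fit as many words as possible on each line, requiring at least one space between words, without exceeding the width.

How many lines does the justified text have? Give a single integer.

Line 1: ['diamond', 'are', 'book'] (min_width=16, slack=1)
Line 2: ['refreshing', 'green'] (min_width=16, slack=1)
Line 3: ['number', 'tired'] (min_width=12, slack=5)
Line 4: ['umbrella', 'machine'] (min_width=16, slack=1)
Line 5: ['time', 'compound'] (min_width=13, slack=4)
Total lines: 5

Answer: 5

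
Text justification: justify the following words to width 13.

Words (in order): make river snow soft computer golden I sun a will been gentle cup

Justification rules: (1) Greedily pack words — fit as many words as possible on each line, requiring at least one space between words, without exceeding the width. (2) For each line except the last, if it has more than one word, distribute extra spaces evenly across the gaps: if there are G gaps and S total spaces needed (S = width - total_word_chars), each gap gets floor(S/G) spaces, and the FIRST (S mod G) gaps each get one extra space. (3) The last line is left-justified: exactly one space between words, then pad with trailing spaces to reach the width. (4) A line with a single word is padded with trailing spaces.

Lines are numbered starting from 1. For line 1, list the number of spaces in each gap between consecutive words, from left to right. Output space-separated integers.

Line 1: ['make', 'river'] (min_width=10, slack=3)
Line 2: ['snow', 'soft'] (min_width=9, slack=4)
Line 3: ['computer'] (min_width=8, slack=5)
Line 4: ['golden', 'I', 'sun'] (min_width=12, slack=1)
Line 5: ['a', 'will', 'been'] (min_width=11, slack=2)
Line 6: ['gentle', 'cup'] (min_width=10, slack=3)

Answer: 4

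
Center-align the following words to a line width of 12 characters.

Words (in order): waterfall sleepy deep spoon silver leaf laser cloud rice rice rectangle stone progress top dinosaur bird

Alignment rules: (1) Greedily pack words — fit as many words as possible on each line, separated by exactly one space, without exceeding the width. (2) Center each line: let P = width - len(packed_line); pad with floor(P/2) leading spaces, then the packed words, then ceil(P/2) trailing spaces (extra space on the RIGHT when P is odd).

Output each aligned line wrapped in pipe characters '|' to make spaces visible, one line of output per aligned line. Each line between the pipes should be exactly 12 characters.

Line 1: ['waterfall'] (min_width=9, slack=3)
Line 2: ['sleepy', 'deep'] (min_width=11, slack=1)
Line 3: ['spoon', 'silver'] (min_width=12, slack=0)
Line 4: ['leaf', 'laser'] (min_width=10, slack=2)
Line 5: ['cloud', 'rice'] (min_width=10, slack=2)
Line 6: ['rice'] (min_width=4, slack=8)
Line 7: ['rectangle'] (min_width=9, slack=3)
Line 8: ['stone'] (min_width=5, slack=7)
Line 9: ['progress', 'top'] (min_width=12, slack=0)
Line 10: ['dinosaur'] (min_width=8, slack=4)
Line 11: ['bird'] (min_width=4, slack=8)

Answer: | waterfall  |
|sleepy deep |
|spoon silver|
| leaf laser |
| cloud rice |
|    rice    |
| rectangle  |
|   stone    |
|progress top|
|  dinosaur  |
|    bird    |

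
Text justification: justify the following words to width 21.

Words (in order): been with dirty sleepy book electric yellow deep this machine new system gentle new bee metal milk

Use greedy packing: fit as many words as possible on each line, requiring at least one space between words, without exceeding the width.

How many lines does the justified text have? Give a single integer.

Line 1: ['been', 'with', 'dirty'] (min_width=15, slack=6)
Line 2: ['sleepy', 'book', 'electric'] (min_width=20, slack=1)
Line 3: ['yellow', 'deep', 'this'] (min_width=16, slack=5)
Line 4: ['machine', 'new', 'system'] (min_width=18, slack=3)
Line 5: ['gentle', 'new', 'bee', 'metal'] (min_width=20, slack=1)
Line 6: ['milk'] (min_width=4, slack=17)
Total lines: 6

Answer: 6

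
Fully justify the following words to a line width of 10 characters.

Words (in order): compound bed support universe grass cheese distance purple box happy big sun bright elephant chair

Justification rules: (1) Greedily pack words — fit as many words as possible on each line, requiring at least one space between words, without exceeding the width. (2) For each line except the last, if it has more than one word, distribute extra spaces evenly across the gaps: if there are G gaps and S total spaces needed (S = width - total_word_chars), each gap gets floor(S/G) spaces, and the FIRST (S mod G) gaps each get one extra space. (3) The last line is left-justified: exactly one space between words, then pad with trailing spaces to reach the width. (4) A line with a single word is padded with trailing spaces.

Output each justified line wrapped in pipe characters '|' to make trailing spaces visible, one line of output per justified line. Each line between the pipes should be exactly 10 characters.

Answer: |compound  |
|bed       |
|support   |
|universe  |
|grass     |
|cheese    |
|distance  |
|purple box|
|happy  big|
|sun bright|
|elephant  |
|chair     |

Derivation:
Line 1: ['compound'] (min_width=8, slack=2)
Line 2: ['bed'] (min_width=3, slack=7)
Line 3: ['support'] (min_width=7, slack=3)
Line 4: ['universe'] (min_width=8, slack=2)
Line 5: ['grass'] (min_width=5, slack=5)
Line 6: ['cheese'] (min_width=6, slack=4)
Line 7: ['distance'] (min_width=8, slack=2)
Line 8: ['purple', 'box'] (min_width=10, slack=0)
Line 9: ['happy', 'big'] (min_width=9, slack=1)
Line 10: ['sun', 'bright'] (min_width=10, slack=0)
Line 11: ['elephant'] (min_width=8, slack=2)
Line 12: ['chair'] (min_width=5, slack=5)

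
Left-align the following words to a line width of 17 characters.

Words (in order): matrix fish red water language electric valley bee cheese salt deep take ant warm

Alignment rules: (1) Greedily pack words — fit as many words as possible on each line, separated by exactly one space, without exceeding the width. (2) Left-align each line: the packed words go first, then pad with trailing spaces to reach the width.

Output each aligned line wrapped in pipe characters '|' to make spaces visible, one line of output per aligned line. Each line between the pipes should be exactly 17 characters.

Answer: |matrix fish red  |
|water language   |
|electric valley  |
|bee cheese salt  |
|deep take ant    |
|warm             |

Derivation:
Line 1: ['matrix', 'fish', 'red'] (min_width=15, slack=2)
Line 2: ['water', 'language'] (min_width=14, slack=3)
Line 3: ['electric', 'valley'] (min_width=15, slack=2)
Line 4: ['bee', 'cheese', 'salt'] (min_width=15, slack=2)
Line 5: ['deep', 'take', 'ant'] (min_width=13, slack=4)
Line 6: ['warm'] (min_width=4, slack=13)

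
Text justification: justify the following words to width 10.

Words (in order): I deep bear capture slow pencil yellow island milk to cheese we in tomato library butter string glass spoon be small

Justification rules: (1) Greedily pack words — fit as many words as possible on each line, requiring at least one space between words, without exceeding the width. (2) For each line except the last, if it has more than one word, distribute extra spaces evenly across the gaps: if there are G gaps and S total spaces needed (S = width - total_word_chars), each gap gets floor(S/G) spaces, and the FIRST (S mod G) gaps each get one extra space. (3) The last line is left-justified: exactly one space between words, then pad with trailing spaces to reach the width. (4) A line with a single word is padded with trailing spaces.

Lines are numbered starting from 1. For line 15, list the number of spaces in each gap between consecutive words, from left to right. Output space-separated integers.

Line 1: ['I', 'deep'] (min_width=6, slack=4)
Line 2: ['bear'] (min_width=4, slack=6)
Line 3: ['capture'] (min_width=7, slack=3)
Line 4: ['slow'] (min_width=4, slack=6)
Line 5: ['pencil'] (min_width=6, slack=4)
Line 6: ['yellow'] (min_width=6, slack=4)
Line 7: ['island'] (min_width=6, slack=4)
Line 8: ['milk', 'to'] (min_width=7, slack=3)
Line 9: ['cheese', 'we'] (min_width=9, slack=1)
Line 10: ['in', 'tomato'] (min_width=9, slack=1)
Line 11: ['library'] (min_width=7, slack=3)
Line 12: ['butter'] (min_width=6, slack=4)
Line 13: ['string'] (min_width=6, slack=4)
Line 14: ['glass'] (min_width=5, slack=5)
Line 15: ['spoon', 'be'] (min_width=8, slack=2)
Line 16: ['small'] (min_width=5, slack=5)

Answer: 3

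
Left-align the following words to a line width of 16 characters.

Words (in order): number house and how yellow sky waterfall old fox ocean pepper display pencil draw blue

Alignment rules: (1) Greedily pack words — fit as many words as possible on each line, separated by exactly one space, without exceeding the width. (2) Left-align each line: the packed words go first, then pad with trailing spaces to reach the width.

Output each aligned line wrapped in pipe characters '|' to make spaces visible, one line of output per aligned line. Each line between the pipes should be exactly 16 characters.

Answer: |number house and|
|how yellow sky  |
|waterfall old   |
|fox ocean pepper|
|display pencil  |
|draw blue       |

Derivation:
Line 1: ['number', 'house', 'and'] (min_width=16, slack=0)
Line 2: ['how', 'yellow', 'sky'] (min_width=14, slack=2)
Line 3: ['waterfall', 'old'] (min_width=13, slack=3)
Line 4: ['fox', 'ocean', 'pepper'] (min_width=16, slack=0)
Line 5: ['display', 'pencil'] (min_width=14, slack=2)
Line 6: ['draw', 'blue'] (min_width=9, slack=7)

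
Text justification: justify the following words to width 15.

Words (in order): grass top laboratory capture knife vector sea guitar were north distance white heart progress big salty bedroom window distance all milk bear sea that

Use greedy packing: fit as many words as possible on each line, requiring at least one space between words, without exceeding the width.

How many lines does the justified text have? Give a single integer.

Line 1: ['grass', 'top'] (min_width=9, slack=6)
Line 2: ['laboratory'] (min_width=10, slack=5)
Line 3: ['capture', 'knife'] (min_width=13, slack=2)
Line 4: ['vector', 'sea'] (min_width=10, slack=5)
Line 5: ['guitar', 'were'] (min_width=11, slack=4)
Line 6: ['north', 'distance'] (min_width=14, slack=1)
Line 7: ['white', 'heart'] (min_width=11, slack=4)
Line 8: ['progress', 'big'] (min_width=12, slack=3)
Line 9: ['salty', 'bedroom'] (min_width=13, slack=2)
Line 10: ['window', 'distance'] (min_width=15, slack=0)
Line 11: ['all', 'milk', 'bear'] (min_width=13, slack=2)
Line 12: ['sea', 'that'] (min_width=8, slack=7)
Total lines: 12

Answer: 12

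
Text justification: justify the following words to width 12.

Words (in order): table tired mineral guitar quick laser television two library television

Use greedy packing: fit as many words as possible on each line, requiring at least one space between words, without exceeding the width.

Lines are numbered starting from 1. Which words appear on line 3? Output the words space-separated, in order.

Line 1: ['table', 'tired'] (min_width=11, slack=1)
Line 2: ['mineral'] (min_width=7, slack=5)
Line 3: ['guitar', 'quick'] (min_width=12, slack=0)
Line 4: ['laser'] (min_width=5, slack=7)
Line 5: ['television'] (min_width=10, slack=2)
Line 6: ['two', 'library'] (min_width=11, slack=1)
Line 7: ['television'] (min_width=10, slack=2)

Answer: guitar quick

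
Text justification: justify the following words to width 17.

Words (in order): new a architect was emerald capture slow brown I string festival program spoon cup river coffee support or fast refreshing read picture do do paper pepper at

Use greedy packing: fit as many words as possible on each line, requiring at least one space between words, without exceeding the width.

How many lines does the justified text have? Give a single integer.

Line 1: ['new', 'a', 'architect'] (min_width=15, slack=2)
Line 2: ['was', 'emerald'] (min_width=11, slack=6)
Line 3: ['capture', 'slow'] (min_width=12, slack=5)
Line 4: ['brown', 'I', 'string'] (min_width=14, slack=3)
Line 5: ['festival', 'program'] (min_width=16, slack=1)
Line 6: ['spoon', 'cup', 'river'] (min_width=15, slack=2)
Line 7: ['coffee', 'support', 'or'] (min_width=17, slack=0)
Line 8: ['fast', 'refreshing'] (min_width=15, slack=2)
Line 9: ['read', 'picture', 'do'] (min_width=15, slack=2)
Line 10: ['do', 'paper', 'pepper'] (min_width=15, slack=2)
Line 11: ['at'] (min_width=2, slack=15)
Total lines: 11

Answer: 11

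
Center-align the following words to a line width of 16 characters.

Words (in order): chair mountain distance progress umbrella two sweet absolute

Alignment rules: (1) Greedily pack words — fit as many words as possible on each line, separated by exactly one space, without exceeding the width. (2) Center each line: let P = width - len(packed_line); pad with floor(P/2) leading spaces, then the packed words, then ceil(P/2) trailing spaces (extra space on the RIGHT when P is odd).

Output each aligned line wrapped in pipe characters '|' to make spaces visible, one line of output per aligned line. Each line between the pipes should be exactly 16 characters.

Line 1: ['chair', 'mountain'] (min_width=14, slack=2)
Line 2: ['distance'] (min_width=8, slack=8)
Line 3: ['progress'] (min_width=8, slack=8)
Line 4: ['umbrella', 'two'] (min_width=12, slack=4)
Line 5: ['sweet', 'absolute'] (min_width=14, slack=2)

Answer: | chair mountain |
|    distance    |
|    progress    |
|  umbrella two  |
| sweet absolute |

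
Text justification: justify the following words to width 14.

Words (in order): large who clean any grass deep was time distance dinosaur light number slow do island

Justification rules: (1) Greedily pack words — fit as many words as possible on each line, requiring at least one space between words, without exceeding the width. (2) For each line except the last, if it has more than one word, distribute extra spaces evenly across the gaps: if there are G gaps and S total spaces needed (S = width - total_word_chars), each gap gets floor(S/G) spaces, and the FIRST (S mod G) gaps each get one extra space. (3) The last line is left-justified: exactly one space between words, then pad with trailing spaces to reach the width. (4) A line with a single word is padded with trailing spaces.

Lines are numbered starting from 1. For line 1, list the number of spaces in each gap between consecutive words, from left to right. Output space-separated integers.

Line 1: ['large', 'who'] (min_width=9, slack=5)
Line 2: ['clean', 'any'] (min_width=9, slack=5)
Line 3: ['grass', 'deep', 'was'] (min_width=14, slack=0)
Line 4: ['time', 'distance'] (min_width=13, slack=1)
Line 5: ['dinosaur', 'light'] (min_width=14, slack=0)
Line 6: ['number', 'slow', 'do'] (min_width=14, slack=0)
Line 7: ['island'] (min_width=6, slack=8)

Answer: 6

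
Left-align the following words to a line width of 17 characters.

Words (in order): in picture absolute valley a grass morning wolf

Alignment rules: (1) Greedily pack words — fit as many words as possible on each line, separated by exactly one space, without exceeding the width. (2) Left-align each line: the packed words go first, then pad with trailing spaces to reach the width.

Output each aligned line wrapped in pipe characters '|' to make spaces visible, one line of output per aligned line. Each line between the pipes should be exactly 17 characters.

Answer: |in picture       |
|absolute valley a|
|grass morning    |
|wolf             |

Derivation:
Line 1: ['in', 'picture'] (min_width=10, slack=7)
Line 2: ['absolute', 'valley', 'a'] (min_width=17, slack=0)
Line 3: ['grass', 'morning'] (min_width=13, slack=4)
Line 4: ['wolf'] (min_width=4, slack=13)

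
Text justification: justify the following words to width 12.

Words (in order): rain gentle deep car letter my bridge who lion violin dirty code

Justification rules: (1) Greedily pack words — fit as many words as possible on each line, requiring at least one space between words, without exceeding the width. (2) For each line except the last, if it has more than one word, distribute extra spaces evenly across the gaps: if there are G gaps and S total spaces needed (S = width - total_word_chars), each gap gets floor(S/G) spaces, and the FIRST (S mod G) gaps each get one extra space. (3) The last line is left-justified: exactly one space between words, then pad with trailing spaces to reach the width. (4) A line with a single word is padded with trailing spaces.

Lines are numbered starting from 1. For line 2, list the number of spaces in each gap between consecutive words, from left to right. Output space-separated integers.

Answer: 5

Derivation:
Line 1: ['rain', 'gentle'] (min_width=11, slack=1)
Line 2: ['deep', 'car'] (min_width=8, slack=4)
Line 3: ['letter', 'my'] (min_width=9, slack=3)
Line 4: ['bridge', 'who'] (min_width=10, slack=2)
Line 5: ['lion', 'violin'] (min_width=11, slack=1)
Line 6: ['dirty', 'code'] (min_width=10, slack=2)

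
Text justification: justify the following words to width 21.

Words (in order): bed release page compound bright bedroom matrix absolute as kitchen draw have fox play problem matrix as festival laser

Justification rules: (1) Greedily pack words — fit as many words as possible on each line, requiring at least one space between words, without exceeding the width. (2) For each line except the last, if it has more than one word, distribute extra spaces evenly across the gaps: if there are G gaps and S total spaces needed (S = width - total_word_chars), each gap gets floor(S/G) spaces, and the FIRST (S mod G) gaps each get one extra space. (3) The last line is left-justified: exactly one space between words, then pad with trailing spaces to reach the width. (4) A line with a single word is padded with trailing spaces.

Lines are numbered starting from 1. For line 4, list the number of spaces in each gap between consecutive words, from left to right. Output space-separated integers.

Line 1: ['bed', 'release', 'page'] (min_width=16, slack=5)
Line 2: ['compound', 'bright'] (min_width=15, slack=6)
Line 3: ['bedroom', 'matrix'] (min_width=14, slack=7)
Line 4: ['absolute', 'as', 'kitchen'] (min_width=19, slack=2)
Line 5: ['draw', 'have', 'fox', 'play'] (min_width=18, slack=3)
Line 6: ['problem', 'matrix', 'as'] (min_width=17, slack=4)
Line 7: ['festival', 'laser'] (min_width=14, slack=7)

Answer: 2 2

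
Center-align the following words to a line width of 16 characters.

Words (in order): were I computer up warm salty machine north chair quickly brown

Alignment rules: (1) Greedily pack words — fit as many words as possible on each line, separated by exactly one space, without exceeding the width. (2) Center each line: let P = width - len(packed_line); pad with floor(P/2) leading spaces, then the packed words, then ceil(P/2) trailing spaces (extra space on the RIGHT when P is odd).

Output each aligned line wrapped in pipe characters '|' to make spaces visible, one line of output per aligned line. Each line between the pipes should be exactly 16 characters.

Line 1: ['were', 'I', 'computer'] (min_width=15, slack=1)
Line 2: ['up', 'warm', 'salty'] (min_width=13, slack=3)
Line 3: ['machine', 'north'] (min_width=13, slack=3)
Line 4: ['chair', 'quickly'] (min_width=13, slack=3)
Line 5: ['brown'] (min_width=5, slack=11)

Answer: |were I computer |
| up warm salty  |
| machine north  |
| chair quickly  |
|     brown      |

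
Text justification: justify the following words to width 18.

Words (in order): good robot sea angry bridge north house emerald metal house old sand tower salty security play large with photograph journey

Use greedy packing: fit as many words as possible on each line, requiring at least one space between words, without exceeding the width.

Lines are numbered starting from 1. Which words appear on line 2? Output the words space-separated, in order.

Line 1: ['good', 'robot', 'sea'] (min_width=14, slack=4)
Line 2: ['angry', 'bridge', 'north'] (min_width=18, slack=0)
Line 3: ['house', 'emerald'] (min_width=13, slack=5)
Line 4: ['metal', 'house', 'old'] (min_width=15, slack=3)
Line 5: ['sand', 'tower', 'salty'] (min_width=16, slack=2)
Line 6: ['security', 'play'] (min_width=13, slack=5)
Line 7: ['large', 'with'] (min_width=10, slack=8)
Line 8: ['photograph', 'journey'] (min_width=18, slack=0)

Answer: angry bridge north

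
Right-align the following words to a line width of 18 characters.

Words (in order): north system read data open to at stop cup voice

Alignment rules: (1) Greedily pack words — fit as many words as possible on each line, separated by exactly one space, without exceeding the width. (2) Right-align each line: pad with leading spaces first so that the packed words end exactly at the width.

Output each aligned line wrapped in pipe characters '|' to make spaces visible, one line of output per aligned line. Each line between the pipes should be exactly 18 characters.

Answer: | north system read|
|   data open to at|
|    stop cup voice|

Derivation:
Line 1: ['north', 'system', 'read'] (min_width=17, slack=1)
Line 2: ['data', 'open', 'to', 'at'] (min_width=15, slack=3)
Line 3: ['stop', 'cup', 'voice'] (min_width=14, slack=4)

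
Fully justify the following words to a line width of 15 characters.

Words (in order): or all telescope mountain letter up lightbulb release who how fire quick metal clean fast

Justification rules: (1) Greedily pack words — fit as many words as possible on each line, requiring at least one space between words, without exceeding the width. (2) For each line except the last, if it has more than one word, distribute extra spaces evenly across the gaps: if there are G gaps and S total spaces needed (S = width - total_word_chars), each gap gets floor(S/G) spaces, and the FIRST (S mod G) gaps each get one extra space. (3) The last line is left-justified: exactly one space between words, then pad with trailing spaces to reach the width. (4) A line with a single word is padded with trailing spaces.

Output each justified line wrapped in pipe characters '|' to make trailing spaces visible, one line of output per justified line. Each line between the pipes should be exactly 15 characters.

Answer: |or          all|
|telescope      |
|mountain letter|
|up    lightbulb|
|release who how|
|fire      quick|
|metal     clean|
|fast           |

Derivation:
Line 1: ['or', 'all'] (min_width=6, slack=9)
Line 2: ['telescope'] (min_width=9, slack=6)
Line 3: ['mountain', 'letter'] (min_width=15, slack=0)
Line 4: ['up', 'lightbulb'] (min_width=12, slack=3)
Line 5: ['release', 'who', 'how'] (min_width=15, slack=0)
Line 6: ['fire', 'quick'] (min_width=10, slack=5)
Line 7: ['metal', 'clean'] (min_width=11, slack=4)
Line 8: ['fast'] (min_width=4, slack=11)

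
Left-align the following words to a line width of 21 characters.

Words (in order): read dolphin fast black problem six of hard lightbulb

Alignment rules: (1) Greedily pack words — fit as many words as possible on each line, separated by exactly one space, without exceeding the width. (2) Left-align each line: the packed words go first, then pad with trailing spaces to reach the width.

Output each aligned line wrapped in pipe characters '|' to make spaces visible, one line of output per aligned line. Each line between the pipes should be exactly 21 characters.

Answer: |read dolphin fast    |
|black problem six of |
|hard lightbulb       |

Derivation:
Line 1: ['read', 'dolphin', 'fast'] (min_width=17, slack=4)
Line 2: ['black', 'problem', 'six', 'of'] (min_width=20, slack=1)
Line 3: ['hard', 'lightbulb'] (min_width=14, slack=7)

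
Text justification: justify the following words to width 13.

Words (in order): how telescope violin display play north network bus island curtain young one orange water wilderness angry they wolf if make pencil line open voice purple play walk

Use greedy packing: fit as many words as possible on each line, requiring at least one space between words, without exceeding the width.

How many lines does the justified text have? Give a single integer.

Line 1: ['how', 'telescope'] (min_width=13, slack=0)
Line 2: ['violin'] (min_width=6, slack=7)
Line 3: ['display', 'play'] (min_width=12, slack=1)
Line 4: ['north', 'network'] (min_width=13, slack=0)
Line 5: ['bus', 'island'] (min_width=10, slack=3)
Line 6: ['curtain', 'young'] (min_width=13, slack=0)
Line 7: ['one', 'orange'] (min_width=10, slack=3)
Line 8: ['water'] (min_width=5, slack=8)
Line 9: ['wilderness'] (min_width=10, slack=3)
Line 10: ['angry', 'they'] (min_width=10, slack=3)
Line 11: ['wolf', 'if', 'make'] (min_width=12, slack=1)
Line 12: ['pencil', 'line'] (min_width=11, slack=2)
Line 13: ['open', 'voice'] (min_width=10, slack=3)
Line 14: ['purple', 'play'] (min_width=11, slack=2)
Line 15: ['walk'] (min_width=4, slack=9)
Total lines: 15

Answer: 15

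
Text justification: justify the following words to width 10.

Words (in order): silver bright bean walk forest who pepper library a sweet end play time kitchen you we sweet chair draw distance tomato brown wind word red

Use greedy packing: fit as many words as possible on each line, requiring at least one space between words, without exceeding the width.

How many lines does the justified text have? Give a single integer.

Answer: 16

Derivation:
Line 1: ['silver'] (min_width=6, slack=4)
Line 2: ['bright'] (min_width=6, slack=4)
Line 3: ['bean', 'walk'] (min_width=9, slack=1)
Line 4: ['forest', 'who'] (min_width=10, slack=0)
Line 5: ['pepper'] (min_width=6, slack=4)
Line 6: ['library', 'a'] (min_width=9, slack=1)
Line 7: ['sweet', 'end'] (min_width=9, slack=1)
Line 8: ['play', 'time'] (min_width=9, slack=1)
Line 9: ['kitchen'] (min_width=7, slack=3)
Line 10: ['you', 'we'] (min_width=6, slack=4)
Line 11: ['sweet'] (min_width=5, slack=5)
Line 12: ['chair', 'draw'] (min_width=10, slack=0)
Line 13: ['distance'] (min_width=8, slack=2)
Line 14: ['tomato'] (min_width=6, slack=4)
Line 15: ['brown', 'wind'] (min_width=10, slack=0)
Line 16: ['word', 'red'] (min_width=8, slack=2)
Total lines: 16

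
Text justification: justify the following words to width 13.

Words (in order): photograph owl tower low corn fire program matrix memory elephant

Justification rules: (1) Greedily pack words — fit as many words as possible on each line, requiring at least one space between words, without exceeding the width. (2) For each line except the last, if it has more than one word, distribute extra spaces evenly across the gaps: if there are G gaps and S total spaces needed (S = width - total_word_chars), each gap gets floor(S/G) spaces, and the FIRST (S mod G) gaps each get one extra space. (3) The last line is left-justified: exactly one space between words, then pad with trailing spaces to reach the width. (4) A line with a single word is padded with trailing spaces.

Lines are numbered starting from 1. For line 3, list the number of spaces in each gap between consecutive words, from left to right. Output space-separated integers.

Answer: 5

Derivation:
Line 1: ['photograph'] (min_width=10, slack=3)
Line 2: ['owl', 'tower', 'low'] (min_width=13, slack=0)
Line 3: ['corn', 'fire'] (min_width=9, slack=4)
Line 4: ['program'] (min_width=7, slack=6)
Line 5: ['matrix', 'memory'] (min_width=13, slack=0)
Line 6: ['elephant'] (min_width=8, slack=5)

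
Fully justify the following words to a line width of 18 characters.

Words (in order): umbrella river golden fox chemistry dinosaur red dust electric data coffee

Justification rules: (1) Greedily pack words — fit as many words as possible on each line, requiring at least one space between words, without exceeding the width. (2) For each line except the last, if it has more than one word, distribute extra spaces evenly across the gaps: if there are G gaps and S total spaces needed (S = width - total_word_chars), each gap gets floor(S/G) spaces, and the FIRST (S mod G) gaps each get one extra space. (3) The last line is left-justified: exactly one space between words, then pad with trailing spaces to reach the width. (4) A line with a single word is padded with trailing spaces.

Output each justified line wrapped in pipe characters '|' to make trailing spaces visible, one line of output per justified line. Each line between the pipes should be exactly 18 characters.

Answer: |umbrella     river|
|golden         fox|
|chemistry dinosaur|
|red  dust electric|
|data coffee       |

Derivation:
Line 1: ['umbrella', 'river'] (min_width=14, slack=4)
Line 2: ['golden', 'fox'] (min_width=10, slack=8)
Line 3: ['chemistry', 'dinosaur'] (min_width=18, slack=0)
Line 4: ['red', 'dust', 'electric'] (min_width=17, slack=1)
Line 5: ['data', 'coffee'] (min_width=11, slack=7)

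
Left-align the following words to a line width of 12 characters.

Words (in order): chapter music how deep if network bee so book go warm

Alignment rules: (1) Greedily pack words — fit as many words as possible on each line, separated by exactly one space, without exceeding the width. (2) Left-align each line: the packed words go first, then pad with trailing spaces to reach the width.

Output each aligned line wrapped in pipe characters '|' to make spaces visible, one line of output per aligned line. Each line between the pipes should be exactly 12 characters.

Answer: |chapter     |
|music how   |
|deep if     |
|network bee |
|so book go  |
|warm        |

Derivation:
Line 1: ['chapter'] (min_width=7, slack=5)
Line 2: ['music', 'how'] (min_width=9, slack=3)
Line 3: ['deep', 'if'] (min_width=7, slack=5)
Line 4: ['network', 'bee'] (min_width=11, slack=1)
Line 5: ['so', 'book', 'go'] (min_width=10, slack=2)
Line 6: ['warm'] (min_width=4, slack=8)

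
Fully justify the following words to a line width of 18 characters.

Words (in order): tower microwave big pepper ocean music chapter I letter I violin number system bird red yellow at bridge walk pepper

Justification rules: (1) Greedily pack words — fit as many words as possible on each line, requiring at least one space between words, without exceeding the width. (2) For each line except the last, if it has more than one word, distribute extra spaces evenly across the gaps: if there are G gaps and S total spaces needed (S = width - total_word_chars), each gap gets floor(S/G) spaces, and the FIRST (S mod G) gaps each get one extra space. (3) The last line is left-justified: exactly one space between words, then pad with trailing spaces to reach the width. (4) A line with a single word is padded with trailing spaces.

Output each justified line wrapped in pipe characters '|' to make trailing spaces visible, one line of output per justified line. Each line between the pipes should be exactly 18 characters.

Line 1: ['tower', 'microwave'] (min_width=15, slack=3)
Line 2: ['big', 'pepper', 'ocean'] (min_width=16, slack=2)
Line 3: ['music', 'chapter', 'I'] (min_width=15, slack=3)
Line 4: ['letter', 'I', 'violin'] (min_width=15, slack=3)
Line 5: ['number', 'system', 'bird'] (min_width=18, slack=0)
Line 6: ['red', 'yellow', 'at'] (min_width=13, slack=5)
Line 7: ['bridge', 'walk', 'pepper'] (min_width=18, slack=0)

Answer: |tower    microwave|
|big  pepper  ocean|
|music   chapter  I|
|letter   I  violin|
|number system bird|
|red    yellow   at|
|bridge walk pepper|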